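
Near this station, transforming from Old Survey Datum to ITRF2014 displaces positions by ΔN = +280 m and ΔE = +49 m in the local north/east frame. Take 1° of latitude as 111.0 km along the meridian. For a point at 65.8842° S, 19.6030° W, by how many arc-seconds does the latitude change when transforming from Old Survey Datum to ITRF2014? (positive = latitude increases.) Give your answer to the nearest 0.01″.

1° of latitude = 111.0 km, so Δφ = 280.0 / 111000 = 0.0025225° = 9.081″.

Δφ = 9.08″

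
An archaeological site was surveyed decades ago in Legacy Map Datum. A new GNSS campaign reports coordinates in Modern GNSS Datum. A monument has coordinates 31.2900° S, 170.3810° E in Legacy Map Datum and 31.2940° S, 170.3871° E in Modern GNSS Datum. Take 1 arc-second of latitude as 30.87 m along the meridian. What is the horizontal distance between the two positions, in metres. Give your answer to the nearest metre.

730 m

Δφ = -31.2940° − -31.2900° = -0.0040°; Δλ = 170.3871° − 170.3810° = +0.0061°.
1° of latitude = 3600 × 30.87 = 111132 m.
ΔN = Δφ × 111132 = -444.5 m; ΔE = Δλ × 111132 × cos(-31.2900°) = +0.0061 × 111132 × 0.854549 = 579.3 m.
Distance = √(ΔE² + ΔN²) = √(579.3² + (-444.5)²) = 730.2 m.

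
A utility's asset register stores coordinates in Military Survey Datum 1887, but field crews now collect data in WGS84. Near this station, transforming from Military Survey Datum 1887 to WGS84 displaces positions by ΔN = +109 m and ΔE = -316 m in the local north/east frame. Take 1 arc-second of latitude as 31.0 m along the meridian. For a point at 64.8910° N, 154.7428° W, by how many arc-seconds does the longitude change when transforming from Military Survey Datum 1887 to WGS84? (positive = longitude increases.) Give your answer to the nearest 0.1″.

At latitude 64.8910°, cos φ = 0.424342.
1″ of longitude at this latitude = 31.00 × cos φ = 13.1546 m, so Δλ = -316.0 / 13.1546 = -24.022″.

Δλ = -24.0″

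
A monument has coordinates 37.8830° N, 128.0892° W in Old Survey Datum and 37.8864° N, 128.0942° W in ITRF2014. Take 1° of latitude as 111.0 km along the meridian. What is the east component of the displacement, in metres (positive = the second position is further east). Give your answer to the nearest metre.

Δφ = 37.8864° − 37.8830° = +0.0034°; Δλ = -128.0942° − -128.0892° = -0.0050°.
ΔN = Δφ × 111000 = 377.4 m; ΔE = Δλ × 111000 × cos(37.8830°) = -0.0050 × 111000 × 0.789266 = -438.0 m.

ΔE = -438 m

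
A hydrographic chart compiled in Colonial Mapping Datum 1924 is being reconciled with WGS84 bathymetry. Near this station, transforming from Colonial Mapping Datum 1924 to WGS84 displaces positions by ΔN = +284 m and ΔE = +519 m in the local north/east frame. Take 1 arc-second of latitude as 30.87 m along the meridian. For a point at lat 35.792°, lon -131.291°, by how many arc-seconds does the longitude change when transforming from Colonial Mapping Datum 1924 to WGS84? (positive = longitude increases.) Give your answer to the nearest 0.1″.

Δλ = 20.7″

At latitude 35.792°, cos φ = 0.811145.
1″ of longitude at this latitude = 30.87 × cos φ = 25.0401 m, so Δλ = 519.0 / 25.0401 = 20.727″.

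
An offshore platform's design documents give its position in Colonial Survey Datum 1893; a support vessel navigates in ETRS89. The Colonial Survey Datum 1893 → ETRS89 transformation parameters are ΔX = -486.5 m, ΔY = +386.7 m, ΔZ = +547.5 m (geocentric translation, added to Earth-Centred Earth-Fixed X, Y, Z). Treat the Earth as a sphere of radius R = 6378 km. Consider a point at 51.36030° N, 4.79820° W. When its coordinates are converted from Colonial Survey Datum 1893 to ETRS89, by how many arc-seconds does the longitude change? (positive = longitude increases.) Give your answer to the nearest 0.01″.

Δλ = 17.85″

sin φ = 0.781088, cos φ = 0.624421, sin λ = -0.083647, cos λ = 0.996495.
East component: ΔE = −sin λ·ΔX + cos λ·ΔY = −(-0.083647)(-486.5) + (0.996495)(386.7) = 344.65 m.
1° of latitude spans πR/180 = 111317 m; at latitude φ, 1° of longitude spans that × cos φ = 69508.7 m, so Δλ = 344.65 / 69508.7 × 3600 = 17.850″.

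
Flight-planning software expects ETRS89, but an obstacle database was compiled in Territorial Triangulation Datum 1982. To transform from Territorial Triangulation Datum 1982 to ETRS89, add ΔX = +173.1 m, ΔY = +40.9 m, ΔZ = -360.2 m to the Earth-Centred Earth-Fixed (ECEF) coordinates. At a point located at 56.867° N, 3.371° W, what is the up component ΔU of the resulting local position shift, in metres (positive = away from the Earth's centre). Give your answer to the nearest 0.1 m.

At φ = 56.867°, λ = -3.371°: sin φ = 0.837404, cos φ = 0.546584, sin λ = -0.058801, cos λ = 0.998270.
ΔU = cos φ cos λ·ΔX + cos φ sin λ·ΔY + sin φ·ΔZ = (0.546584)(0.998270)(173.1) + (0.546584)(-0.058801)(40.9) + (0.837404)(-360.2) = -208.50 m.

ΔU = -208.5 m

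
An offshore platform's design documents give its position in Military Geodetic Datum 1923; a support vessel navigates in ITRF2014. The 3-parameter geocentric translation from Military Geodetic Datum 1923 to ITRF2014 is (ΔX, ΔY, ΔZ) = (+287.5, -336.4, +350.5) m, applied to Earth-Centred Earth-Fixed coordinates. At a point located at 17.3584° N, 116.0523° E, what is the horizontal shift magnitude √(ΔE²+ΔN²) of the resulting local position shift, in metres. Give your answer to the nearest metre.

The local east axis at (φ, λ) is (−sin λ, cos λ, 0), so ΔE = −sin(116.0523°)·287.5 + cos(116.0523°)·(-336.4) = -110.54 m.
The local north axis is (−sin φ cos λ, −sin φ sin λ, cos φ), giving ΔN = 37.672 + 90.167 + 334.537 = 462.38 m.
Horizontal magnitude = √(ΔE² + ΔN²) = √((-110.54)² + 462.38²) = 475.41 m.

475 m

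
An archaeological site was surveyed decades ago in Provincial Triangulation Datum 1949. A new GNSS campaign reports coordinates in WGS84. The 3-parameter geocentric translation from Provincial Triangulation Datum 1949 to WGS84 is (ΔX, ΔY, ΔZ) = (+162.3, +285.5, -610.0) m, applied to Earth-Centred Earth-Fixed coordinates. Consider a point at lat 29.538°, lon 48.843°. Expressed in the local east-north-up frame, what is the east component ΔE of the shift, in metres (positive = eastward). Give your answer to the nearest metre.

The local east axis at (φ, λ) is (−sin λ, cos λ, 0), so ΔE = −sin(48.843°)·162.3 + cos(48.843°)·285.5 = 65.70 m.

ΔE = 66 m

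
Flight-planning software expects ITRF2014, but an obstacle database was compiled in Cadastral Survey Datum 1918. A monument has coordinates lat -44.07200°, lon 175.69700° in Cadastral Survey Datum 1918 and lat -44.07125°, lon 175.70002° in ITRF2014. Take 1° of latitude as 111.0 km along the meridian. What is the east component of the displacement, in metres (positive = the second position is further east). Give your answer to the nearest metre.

ΔE = 241 m

Δφ = -44.07125° − -44.07200° = +0.00075°; Δλ = 175.70002° − 175.69700° = +0.00302°.
ΔN = Δφ × 111000 = 83.3 m; ΔE = Δλ × 111000 × cos(-44.07200°) = +0.00302 × 111000 × 0.718466 = 240.8 m.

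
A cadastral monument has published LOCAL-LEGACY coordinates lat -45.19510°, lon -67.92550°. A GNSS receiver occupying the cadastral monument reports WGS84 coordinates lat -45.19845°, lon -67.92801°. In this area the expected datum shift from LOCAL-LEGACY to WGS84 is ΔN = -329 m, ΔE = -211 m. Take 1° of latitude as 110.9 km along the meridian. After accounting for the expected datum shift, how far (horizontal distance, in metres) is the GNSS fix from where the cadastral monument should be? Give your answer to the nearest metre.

45 m

Observed coordinate differences: Δφ = -0.00335°, Δλ = -0.00251°.
Converting to metres (1° lat = 110900 m, cos φ = 0.704695): observed ΔN = -371.5 m, observed ΔE = -196.2 m.
Subtracting the expected shift leaves a residual of -371.5 − (-329) = -42.5 m north and -196.2 − (-211) = 14.8 m east.
Residual distance = √((-42.5)² + 14.8²) = 45.0 m.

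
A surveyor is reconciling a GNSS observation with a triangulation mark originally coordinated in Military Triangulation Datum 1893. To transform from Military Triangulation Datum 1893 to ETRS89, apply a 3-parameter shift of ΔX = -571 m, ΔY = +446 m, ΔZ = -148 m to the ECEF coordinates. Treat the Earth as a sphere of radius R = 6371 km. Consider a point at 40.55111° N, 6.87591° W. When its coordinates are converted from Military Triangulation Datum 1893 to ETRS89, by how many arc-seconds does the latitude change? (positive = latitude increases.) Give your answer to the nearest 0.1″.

Δφ = 9.4″

sin φ = 0.650126, cos φ = 0.759826, sin λ = -0.119719, cos λ = 0.992808.
North component: ΔN = −sin φ cos λ·ΔX − sin φ sin λ·ΔY + cos φ·ΔZ = −(0.650126)(0.992808)(-571) − (0.650126)(-0.119719)(446) + (0.759826)(-148) = 290.81 m.
1° of latitude spans πR/180 = 111195 m, so Δφ = 290.81 / 111195 × 3600 = 9.415″.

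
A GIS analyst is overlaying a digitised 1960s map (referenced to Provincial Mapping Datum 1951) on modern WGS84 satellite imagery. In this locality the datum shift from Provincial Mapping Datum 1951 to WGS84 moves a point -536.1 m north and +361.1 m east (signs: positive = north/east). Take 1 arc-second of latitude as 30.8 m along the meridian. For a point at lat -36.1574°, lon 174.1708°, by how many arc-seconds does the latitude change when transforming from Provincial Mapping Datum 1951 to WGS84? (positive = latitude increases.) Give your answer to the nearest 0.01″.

Δφ = -17.41″

1″ of latitude = 30.80 m, so Δφ = -536.1 / 30.80 = -17.406″.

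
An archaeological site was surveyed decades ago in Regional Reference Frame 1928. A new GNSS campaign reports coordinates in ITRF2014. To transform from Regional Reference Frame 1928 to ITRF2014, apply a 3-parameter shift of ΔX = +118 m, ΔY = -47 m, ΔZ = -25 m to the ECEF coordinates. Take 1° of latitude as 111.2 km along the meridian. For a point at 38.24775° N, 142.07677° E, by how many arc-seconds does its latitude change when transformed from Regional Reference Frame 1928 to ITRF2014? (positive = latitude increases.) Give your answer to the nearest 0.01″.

sin φ = 0.619063, cos φ = 0.785341, sin λ = 0.614605, cos λ = -0.788835.
North component: ΔN = −sin φ cos λ·ΔX − sin φ sin λ·ΔY + cos φ·ΔZ = −(0.619063)(-0.788835)(118) − (0.619063)(0.614605)(-47) + (0.785341)(-25) = 55.87 m.
1° of latitude spans 111200 m, so Δφ = 55.87 / 111200 × 3600 = 1.809″.

Δφ = 1.81″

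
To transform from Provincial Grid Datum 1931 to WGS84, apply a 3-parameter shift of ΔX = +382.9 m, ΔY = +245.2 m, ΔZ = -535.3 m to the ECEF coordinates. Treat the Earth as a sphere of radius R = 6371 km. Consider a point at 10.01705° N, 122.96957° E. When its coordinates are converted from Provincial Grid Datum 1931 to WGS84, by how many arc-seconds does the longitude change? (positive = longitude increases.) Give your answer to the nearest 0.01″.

Δλ = -14.95″

sin φ = 0.173941, cos φ = 0.984756, sin λ = 0.838960, cos λ = -0.544194.
East component: ΔE = −sin λ·ΔX + cos λ·ΔY = −(0.838960)(382.9) + (-0.544194)(245.2) = -454.67 m.
1° of latitude spans πR/180 = 111195 m; at latitude φ, 1° of longitude spans that × cos φ = 109499.9 m, so Δλ = -454.67 / 109499.9 × 3600 = -14.948″.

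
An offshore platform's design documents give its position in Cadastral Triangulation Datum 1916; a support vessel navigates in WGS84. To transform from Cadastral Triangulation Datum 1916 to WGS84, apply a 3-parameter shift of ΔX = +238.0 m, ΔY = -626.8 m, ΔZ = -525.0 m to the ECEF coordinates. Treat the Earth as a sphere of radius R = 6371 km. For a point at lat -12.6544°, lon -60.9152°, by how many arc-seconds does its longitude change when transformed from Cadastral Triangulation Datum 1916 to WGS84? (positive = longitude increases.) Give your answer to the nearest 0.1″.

Δλ = -3.2″

sin φ = -0.219070, cos φ = 0.975709, sin λ = -0.873901, cos λ = 0.486104.
East component: ΔE = −sin λ·ΔX + cos λ·ΔY = −(-0.873901)(238.0) + (0.486104)(-626.8) = -96.70 m.
1° of latitude spans πR/180 = 111195 m; at latitude φ, 1° of longitude spans that × cos φ = 108493.9 m, so Δλ = -96.70 / 108493.9 × 3600 = -3.209″.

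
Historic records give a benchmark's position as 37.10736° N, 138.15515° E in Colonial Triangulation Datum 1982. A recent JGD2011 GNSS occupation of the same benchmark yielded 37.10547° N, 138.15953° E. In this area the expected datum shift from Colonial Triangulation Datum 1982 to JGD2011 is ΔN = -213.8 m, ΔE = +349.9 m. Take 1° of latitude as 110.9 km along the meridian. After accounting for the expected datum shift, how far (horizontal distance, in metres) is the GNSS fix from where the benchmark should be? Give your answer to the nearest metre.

Observed coordinate differences: Δφ = -0.00189°, Δλ = +0.00438°.
Converting to metres (1° lat = 110900 m, cos φ = 0.797506): observed ΔN = -209.6 m, observed ΔE = 387.4 m.
Subtracting the expected shift leaves a residual of -209.6 − (-213.8) = 4.2 m north and 387.4 − (349.9) = 37.5 m east.
Residual distance = √(4.2² + 37.5²) = 37.7 m.

38 m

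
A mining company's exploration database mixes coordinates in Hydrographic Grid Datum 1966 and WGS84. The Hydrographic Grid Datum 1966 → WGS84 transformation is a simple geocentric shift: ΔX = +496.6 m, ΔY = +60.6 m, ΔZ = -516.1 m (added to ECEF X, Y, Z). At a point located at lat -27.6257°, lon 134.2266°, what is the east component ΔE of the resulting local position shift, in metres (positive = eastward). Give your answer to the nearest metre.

The local east axis at (φ, λ) is (−sin λ, cos λ, 0), so ΔE = −sin(134.2266°)·496.6 + cos(134.2266°)·60.6 = -398.13 m.

ΔE = -398 m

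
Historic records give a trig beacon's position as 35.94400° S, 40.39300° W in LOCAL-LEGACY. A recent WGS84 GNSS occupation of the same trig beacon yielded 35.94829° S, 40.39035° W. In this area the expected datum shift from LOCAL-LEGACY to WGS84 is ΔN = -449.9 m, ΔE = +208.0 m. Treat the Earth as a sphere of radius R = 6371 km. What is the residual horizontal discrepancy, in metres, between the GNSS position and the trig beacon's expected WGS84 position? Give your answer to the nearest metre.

41 m

Observed coordinate differences: Δφ = -0.00429°, Δλ = +0.00265°.
Converting to metres (1° lat = 111195 m, cos φ = 0.809591): observed ΔN = -477.0 m, observed ΔE = 238.6 m.
Subtracting the expected shift leaves a residual of -477.0 − (-449.9) = -27.1 m north and 238.6 − (208.0) = 30.6 m east.
Residual distance = √((-27.1)² + 30.6²) = 40.9 m.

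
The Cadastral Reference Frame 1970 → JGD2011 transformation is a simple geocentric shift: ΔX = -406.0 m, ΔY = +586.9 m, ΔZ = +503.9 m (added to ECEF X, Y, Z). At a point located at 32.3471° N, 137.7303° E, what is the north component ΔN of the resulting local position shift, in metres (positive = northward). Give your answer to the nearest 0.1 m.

ΔN = 53.7 m

The local north axis is (−sin φ cos λ, −sin φ sin λ, cos φ), giving ΔN = -160.747 − 211.216 + 425.706 = 53.74 m.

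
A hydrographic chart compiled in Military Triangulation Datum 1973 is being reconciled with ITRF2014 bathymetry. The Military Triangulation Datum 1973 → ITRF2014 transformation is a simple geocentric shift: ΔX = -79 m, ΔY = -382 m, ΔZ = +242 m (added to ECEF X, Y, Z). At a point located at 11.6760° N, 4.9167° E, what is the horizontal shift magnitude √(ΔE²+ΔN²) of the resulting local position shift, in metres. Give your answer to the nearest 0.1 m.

455.1 m

At φ = 11.6760°, λ = 4.9167°: sin φ = 0.202377, cos φ = 0.979308, sin λ = 0.085707, cos λ = 0.996320.
ΔE = −sin λ·ΔX + cos λ·ΔY = −(0.085707)·(-79) + (0.996320)·(-382) = -373.82 m.
ΔN = −sin φ cos λ·ΔX − sin φ sin λ·ΔY + cos φ·ΔZ = −(0.202377)(0.996320)(-79) − (0.202377)(0.085707)(-382) + (0.979308)(242) = 259.55 m.
Horizontal magnitude = √(ΔE² + ΔN²) = √((-373.82)² + 259.55²) = 455.09 m.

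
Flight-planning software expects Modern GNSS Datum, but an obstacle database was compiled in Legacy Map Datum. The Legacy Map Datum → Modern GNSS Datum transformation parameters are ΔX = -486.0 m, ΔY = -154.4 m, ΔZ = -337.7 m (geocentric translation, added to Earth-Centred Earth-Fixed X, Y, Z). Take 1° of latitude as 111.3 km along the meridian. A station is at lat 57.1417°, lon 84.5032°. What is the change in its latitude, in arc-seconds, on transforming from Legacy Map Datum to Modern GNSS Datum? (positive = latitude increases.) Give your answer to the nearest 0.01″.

Δφ = -0.49″

sin φ = 0.840015, cos φ = 0.542563, sin λ = 0.995402, cos λ = 0.095790.
North component: ΔN = −sin φ cos λ·ΔX − sin φ sin λ·ΔY + cos φ·ΔZ = −(0.840015)(0.095790)(-486.0) − (0.840015)(0.995402)(-154.4) + (0.542563)(-337.7) = -15.02 m.
1° of latitude spans 111300 m, so Δφ = -15.02 / 111300 × 3600 = -0.486″.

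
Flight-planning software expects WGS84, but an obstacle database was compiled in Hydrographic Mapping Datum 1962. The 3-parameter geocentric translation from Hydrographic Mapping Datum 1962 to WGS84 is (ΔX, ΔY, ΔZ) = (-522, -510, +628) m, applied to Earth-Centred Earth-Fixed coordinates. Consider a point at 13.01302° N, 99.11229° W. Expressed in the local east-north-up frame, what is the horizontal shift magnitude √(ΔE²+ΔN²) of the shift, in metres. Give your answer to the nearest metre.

The local east axis at (φ, λ) is (−sin λ, cos λ, 0), so ΔE = −sin(-99.11229°)·(-522) + cos(-99.11229°)·(-510) = -434.64 m.
The local north axis is (−sin φ cos λ, −sin φ sin λ, cos φ), giving ΔN = -18.615 − 113.389 + 611.872 = 479.87 m.
Horizontal magnitude = √(ΔE² + ΔN²) = √((-434.64)² + 479.87²) = 647.45 m.

647 m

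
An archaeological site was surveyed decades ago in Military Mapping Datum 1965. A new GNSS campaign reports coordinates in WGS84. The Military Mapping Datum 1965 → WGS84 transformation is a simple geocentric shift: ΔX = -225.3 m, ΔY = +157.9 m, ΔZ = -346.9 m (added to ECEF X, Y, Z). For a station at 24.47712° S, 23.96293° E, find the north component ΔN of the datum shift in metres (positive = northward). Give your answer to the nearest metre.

At φ = -24.47712°, λ = 23.96293°: sin φ = -0.414330, cos φ = 0.910127, sin λ = 0.406145, cos λ = 0.913808.
ΔN = −sin φ cos λ·ΔX − sin φ sin λ·ΔY + cos φ·ΔZ = −(-0.414330)(0.913808)(-225.3) − (-0.414330)(0.406145)(157.9) + (0.910127)(-346.9) = -374.45 m.

ΔN = -374 m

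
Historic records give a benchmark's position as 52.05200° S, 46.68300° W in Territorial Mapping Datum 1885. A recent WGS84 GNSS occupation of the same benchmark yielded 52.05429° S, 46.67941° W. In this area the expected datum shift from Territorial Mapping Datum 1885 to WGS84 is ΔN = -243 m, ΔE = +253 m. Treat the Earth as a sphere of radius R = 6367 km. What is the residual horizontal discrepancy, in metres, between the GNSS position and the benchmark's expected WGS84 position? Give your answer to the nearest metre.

14 m

Observed coordinate differences: Δφ = -0.00229°, Δλ = +0.00359°.
Converting to metres (1° lat = 111125 m, cos φ = 0.614946): observed ΔN = -254.5 m, observed ΔE = 245.3 m.
Subtracting the expected shift leaves a residual of -254.5 − (-243) = -11.5 m north and 245.3 − (253) = -7.7 m east.
Residual distance = √((-11.5)² + (-7.7)²) = 13.8 m.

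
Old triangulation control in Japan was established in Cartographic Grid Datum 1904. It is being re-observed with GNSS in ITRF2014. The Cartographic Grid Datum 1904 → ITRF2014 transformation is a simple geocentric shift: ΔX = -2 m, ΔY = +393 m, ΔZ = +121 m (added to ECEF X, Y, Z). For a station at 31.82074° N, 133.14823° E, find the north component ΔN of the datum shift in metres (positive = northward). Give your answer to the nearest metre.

ΔN = -49 m

The local north axis is (−sin φ cos λ, −sin φ sin λ, cos φ), giving ΔN = -0.721 − 151.181 + 102.814 = -49.09 m.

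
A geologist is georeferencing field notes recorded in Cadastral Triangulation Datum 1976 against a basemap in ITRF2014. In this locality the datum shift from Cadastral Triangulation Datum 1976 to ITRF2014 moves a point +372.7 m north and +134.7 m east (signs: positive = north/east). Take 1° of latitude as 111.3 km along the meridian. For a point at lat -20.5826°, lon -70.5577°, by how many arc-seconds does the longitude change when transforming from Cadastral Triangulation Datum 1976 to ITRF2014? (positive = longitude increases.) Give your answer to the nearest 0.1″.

Δλ = 4.7″

At latitude -20.5826°, cos φ = 0.936166.
1° of longitude at this latitude = 111.3 × cos φ = 104.20 km, so Δλ = 134.7 / 104195.3 = 0.0012928° = 4.654″.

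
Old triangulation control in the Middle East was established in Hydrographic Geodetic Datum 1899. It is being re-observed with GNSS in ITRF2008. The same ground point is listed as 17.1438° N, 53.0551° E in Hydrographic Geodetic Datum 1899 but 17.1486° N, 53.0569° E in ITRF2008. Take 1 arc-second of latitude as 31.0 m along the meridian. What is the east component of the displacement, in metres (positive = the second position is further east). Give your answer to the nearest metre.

ΔE = 192 m

Δφ = 17.1486° − 17.1438° = +0.0048°; Δλ = 53.0569° − 53.0551° = +0.0018°.
1° of latitude = 3600 × 31.00 = 111600 m.
ΔN = Δφ × 111600 = 535.7 m; ΔE = Δλ × 111600 × cos(17.1438°) = +0.0018 × 111600 × 0.955568 = 192.0 m.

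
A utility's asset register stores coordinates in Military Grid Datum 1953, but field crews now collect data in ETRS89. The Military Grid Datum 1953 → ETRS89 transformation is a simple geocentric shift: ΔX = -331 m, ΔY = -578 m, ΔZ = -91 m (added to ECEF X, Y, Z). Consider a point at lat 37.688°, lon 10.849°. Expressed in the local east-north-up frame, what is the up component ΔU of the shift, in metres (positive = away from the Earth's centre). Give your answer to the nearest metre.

ΔU = -399 m

At φ = 37.688°, λ = 10.849°: sin φ = 0.611361, cos φ = 0.791352, sin λ = 0.188221, cos λ = 0.982127.
ΔU = cos φ cos λ·ΔX + cos φ sin λ·ΔY + sin φ·ΔZ = (0.791352)(0.982127)(-331) + (0.791352)(0.188221)(-578) + (0.611361)(-91) = -398.98 m.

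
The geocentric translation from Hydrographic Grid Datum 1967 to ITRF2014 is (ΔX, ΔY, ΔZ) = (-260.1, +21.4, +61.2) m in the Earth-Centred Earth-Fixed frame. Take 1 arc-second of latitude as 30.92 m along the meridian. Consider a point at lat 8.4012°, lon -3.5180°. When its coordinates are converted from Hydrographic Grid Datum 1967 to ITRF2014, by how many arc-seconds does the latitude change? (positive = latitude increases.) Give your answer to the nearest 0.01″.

Δφ = 3.19″

sin φ = 0.146104, cos φ = 0.989269, sin λ = -0.061362, cos λ = 0.998116.
North component: ΔN = −sin φ cos λ·ΔX − sin φ sin λ·ΔY + cos φ·ΔZ = −(0.146104)(0.998116)(-260.1) − (0.146104)(-0.061362)(21.4) + (0.989269)(61.2) = 98.67 m.
1° of latitude spans 3600 × 30.92 = 111312 m, so Δφ = 98.67 / 111312 × 3600 = 3.191″.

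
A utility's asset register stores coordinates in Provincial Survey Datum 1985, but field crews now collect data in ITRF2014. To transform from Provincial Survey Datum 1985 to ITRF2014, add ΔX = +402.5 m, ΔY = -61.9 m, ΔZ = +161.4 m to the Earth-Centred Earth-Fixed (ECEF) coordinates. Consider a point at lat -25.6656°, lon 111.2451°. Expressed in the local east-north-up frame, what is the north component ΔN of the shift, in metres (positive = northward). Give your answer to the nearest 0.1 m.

ΔN = 57.3 m

The local north axis is (−sin φ cos λ, −sin φ sin λ, cos φ), giving ΔN = -63.170 − 24.988 + 145.476 = 57.32 m.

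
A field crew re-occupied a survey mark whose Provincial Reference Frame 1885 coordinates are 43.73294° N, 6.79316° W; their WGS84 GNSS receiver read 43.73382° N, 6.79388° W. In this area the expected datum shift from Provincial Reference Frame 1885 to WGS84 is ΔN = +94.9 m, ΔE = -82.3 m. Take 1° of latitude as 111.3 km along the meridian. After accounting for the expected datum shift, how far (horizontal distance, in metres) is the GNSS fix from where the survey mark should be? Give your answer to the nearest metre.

25 m

Observed coordinate differences: Δφ = +0.00088°, Δλ = -0.00072°.
Converting to metres (1° lat = 111300 m, cos φ = 0.722570): observed ΔN = 97.9 m, observed ΔE = -57.9 m.
Subtracting the expected shift leaves a residual of 97.9 − (94.9) = 3.0 m north and -57.9 − (-82.3) = 24.4 m east.
Residual distance = √(3.0² + 24.4²) = 24.6 m.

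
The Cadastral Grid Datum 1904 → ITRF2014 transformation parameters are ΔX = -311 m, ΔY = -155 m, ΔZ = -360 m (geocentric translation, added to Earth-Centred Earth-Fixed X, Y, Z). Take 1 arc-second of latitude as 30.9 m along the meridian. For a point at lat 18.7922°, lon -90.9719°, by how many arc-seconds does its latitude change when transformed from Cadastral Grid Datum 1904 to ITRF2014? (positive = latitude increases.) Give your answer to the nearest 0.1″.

sin φ = 0.322137, cos φ = 0.946693, sin λ = -0.999856, cos λ = -0.016962.
North component: ΔN = −sin φ cos λ·ΔX − sin φ sin λ·ΔY + cos φ·ΔZ = −(0.322137)(-0.016962)(-311) − (0.322137)(-0.999856)(-155) + (0.946693)(-360) = -392.43 m.
1° of latitude spans 3600 × 30.90 = 111240 m, so Δφ = -392.43 / 111240 × 3600 = -12.700″.

Δφ = -12.7″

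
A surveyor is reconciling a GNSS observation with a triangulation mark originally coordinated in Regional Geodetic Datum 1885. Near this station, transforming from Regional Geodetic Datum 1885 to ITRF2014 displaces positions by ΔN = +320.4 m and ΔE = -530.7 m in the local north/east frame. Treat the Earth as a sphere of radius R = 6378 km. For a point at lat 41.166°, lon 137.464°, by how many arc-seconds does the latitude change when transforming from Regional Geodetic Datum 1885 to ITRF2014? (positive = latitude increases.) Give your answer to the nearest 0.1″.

Δφ = 10.4″

On a sphere of radius R, 1 rad of latitude = R, so Δφ = ΔN / R = 320.4 / 6378000 = 5.0235e-05 rad = 10.362″.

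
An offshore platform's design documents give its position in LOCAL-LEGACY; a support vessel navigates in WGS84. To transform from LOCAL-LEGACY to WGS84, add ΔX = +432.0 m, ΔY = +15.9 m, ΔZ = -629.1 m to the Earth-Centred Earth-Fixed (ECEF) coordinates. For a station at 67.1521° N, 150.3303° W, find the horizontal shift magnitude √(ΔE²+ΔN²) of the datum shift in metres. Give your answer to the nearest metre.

228 m

The local east axis at (φ, λ) is (−sin λ, cos λ, 0), so ΔE = −sin(-150.3303°)·432.0 + cos(-150.3303°)·15.9 = 200.02 m.
The local north axis is (−sin φ cos λ, −sin φ sin λ, cos φ), giving ΔN = 345.911 + 7.253 − 244.271 = 108.89 m.
Horizontal magnitude = √(ΔE² + ΔN²) = √(200.02² + 108.89²) = 227.74 m.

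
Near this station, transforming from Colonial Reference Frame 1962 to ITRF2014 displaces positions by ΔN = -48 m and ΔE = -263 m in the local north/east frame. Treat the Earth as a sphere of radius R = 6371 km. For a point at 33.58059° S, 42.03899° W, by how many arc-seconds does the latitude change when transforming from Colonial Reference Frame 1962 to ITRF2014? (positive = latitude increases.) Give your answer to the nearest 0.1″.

Δφ = -1.6″

On a sphere of radius R, 1 rad of latitude = R, so Δφ = ΔN / R = -48.0 / 6371000 = -7.5341e-06 rad = -1.554″.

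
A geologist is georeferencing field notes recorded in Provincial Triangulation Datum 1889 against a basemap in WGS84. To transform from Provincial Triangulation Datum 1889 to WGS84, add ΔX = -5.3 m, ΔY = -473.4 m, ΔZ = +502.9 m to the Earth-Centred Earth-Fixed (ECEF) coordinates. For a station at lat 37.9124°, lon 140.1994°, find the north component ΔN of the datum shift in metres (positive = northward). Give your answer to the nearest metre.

ΔN = 580 m

At φ = 37.9124°, λ = 140.1994°: sin φ = 0.614456, cos φ = 0.788951, sin λ = 0.640118, cos λ = -0.768277.
ΔN = −sin φ cos λ·ΔX − sin φ sin λ·ΔY + cos φ·ΔZ = −(0.614456)(-0.768277)(-5.3) − (0.614456)(0.640118)(-473.4) + (0.788951)(502.9) = 580.46 m.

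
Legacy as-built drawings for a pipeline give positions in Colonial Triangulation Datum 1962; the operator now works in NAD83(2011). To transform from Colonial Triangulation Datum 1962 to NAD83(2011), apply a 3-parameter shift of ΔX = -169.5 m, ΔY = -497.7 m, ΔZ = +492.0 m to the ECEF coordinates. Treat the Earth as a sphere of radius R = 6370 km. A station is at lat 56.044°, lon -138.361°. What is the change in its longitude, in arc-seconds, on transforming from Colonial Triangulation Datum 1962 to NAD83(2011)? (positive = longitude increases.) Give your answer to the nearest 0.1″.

sin φ = 0.829467, cos φ = 0.558556, sin λ = -0.664435, cos λ = -0.747346.
East component: ΔE = −sin λ·ΔX + cos λ·ΔY = −(-0.664435)(-169.5) + (-0.747346)(-497.7) = 259.33 m.
1° of latitude spans πR/180 = 111177 m; at latitude φ, 1° of longitude spans that × cos φ = 62098.9 m, so Δλ = 259.33 / 62098.9 × 3600 = 15.034″.

Δλ = 15.0″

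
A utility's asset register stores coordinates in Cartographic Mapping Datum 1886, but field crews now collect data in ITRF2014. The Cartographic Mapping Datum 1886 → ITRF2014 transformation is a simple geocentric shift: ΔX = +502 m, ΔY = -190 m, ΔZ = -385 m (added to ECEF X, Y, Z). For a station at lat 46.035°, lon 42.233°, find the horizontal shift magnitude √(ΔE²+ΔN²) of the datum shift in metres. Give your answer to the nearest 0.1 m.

651.7 m

At φ = 46.035°, λ = 42.233°: sin φ = 0.719764, cos φ = 0.694219, sin λ = 0.672147, cos λ = 0.740418.
ΔE = −sin λ·ΔX + cos λ·ΔY = −(0.672147)·(502) + (0.740418)·(-190) = -478.10 m.
ΔN = −sin φ cos λ·ΔX − sin φ sin λ·ΔY + cos φ·ΔZ = −(0.719764)(0.740418)(502) − (0.719764)(0.672147)(-190) + (0.694219)(-385) = -442.88 m.
Horizontal magnitude = √(ΔE² + ΔN²) = √((-478.10)² + (-442.88)²) = 651.71 m.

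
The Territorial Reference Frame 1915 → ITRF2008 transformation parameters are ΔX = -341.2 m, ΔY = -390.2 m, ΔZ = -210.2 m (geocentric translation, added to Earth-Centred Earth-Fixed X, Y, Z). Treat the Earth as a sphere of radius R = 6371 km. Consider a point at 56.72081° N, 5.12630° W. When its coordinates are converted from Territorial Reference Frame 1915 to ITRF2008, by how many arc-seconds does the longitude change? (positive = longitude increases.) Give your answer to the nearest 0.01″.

sin φ = 0.836007, cos φ = 0.548719, sin λ = -0.089351, cos λ = 0.996000.
East component: ΔE = −sin λ·ΔX + cos λ·ΔY = −(-0.089351)(-341.2) + (0.996000)(-390.2) = -419.13 m.
1° of latitude spans πR/180 = 111195 m; at latitude φ, 1° of longitude spans that × cos φ = 61014.8 m, so Δλ = -419.13 / 61014.8 × 3600 = -24.729″.

Δλ = -24.73″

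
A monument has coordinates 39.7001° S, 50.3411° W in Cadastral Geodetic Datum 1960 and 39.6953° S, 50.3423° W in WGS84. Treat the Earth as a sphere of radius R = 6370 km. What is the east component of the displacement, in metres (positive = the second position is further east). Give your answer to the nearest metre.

ΔE = -103 m

Δφ = -39.6953° − -39.7001° = +0.0048°; Δλ = -50.3423° − -50.3411° = -0.0012°.
1° along a meridian = πR/180 = 111177 m.
ΔN = Δφ × 111177 = 533.7 m; ΔE = Δλ × 111177 × cos(-39.7001°) = -0.0012 × 111177 × 0.769398 = -102.6 m.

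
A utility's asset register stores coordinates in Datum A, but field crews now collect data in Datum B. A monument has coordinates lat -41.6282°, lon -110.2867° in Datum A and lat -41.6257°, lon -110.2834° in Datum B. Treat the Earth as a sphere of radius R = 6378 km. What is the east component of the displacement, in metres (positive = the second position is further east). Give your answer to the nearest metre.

ΔE = 275 m

Δφ = -41.6257° − -41.6282° = +0.0025°; Δλ = -110.2834° − -110.2867° = +0.0033°.
1° along a meridian = πR/180 = 111317 m.
ΔN = Δφ × 111317 = 278.3 m; ΔE = Δλ × 111317 × cos(-41.6282°) = +0.0033 × 111317 × 0.747471 = 274.6 m.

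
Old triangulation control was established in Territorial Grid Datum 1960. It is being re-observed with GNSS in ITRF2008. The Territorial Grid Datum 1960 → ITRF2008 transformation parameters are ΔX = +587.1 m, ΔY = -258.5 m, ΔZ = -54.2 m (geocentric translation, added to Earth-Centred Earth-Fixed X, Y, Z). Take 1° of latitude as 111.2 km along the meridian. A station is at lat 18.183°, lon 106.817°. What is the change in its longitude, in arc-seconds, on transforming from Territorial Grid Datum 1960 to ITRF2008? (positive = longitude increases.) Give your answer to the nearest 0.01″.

sin φ = 0.312053, cos φ = 0.950065, sin λ = 0.957234, cos λ = -0.289316.
East component: ΔE = −sin λ·ΔX + cos λ·ΔY = −(0.957234)(587.1) + (-0.289316)(-258.5) = -487.20 m.
1° of latitude spans 111200 m; at latitude φ, 1° of longitude spans that × cos φ = 105647.2 m, so Δλ = -487.20 / 105647.2 × 3600 = -16.602″.

Δλ = -16.60″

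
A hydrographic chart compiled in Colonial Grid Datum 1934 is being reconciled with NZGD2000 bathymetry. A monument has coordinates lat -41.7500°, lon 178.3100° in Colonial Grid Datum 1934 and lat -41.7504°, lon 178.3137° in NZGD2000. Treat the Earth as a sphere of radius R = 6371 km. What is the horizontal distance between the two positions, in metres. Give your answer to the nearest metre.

Δφ = -41.7504° − -41.7500° = -0.0004°; Δλ = 178.3137° − 178.3100° = +0.0037°.
1° along a meridian = πR/180 = 111195 m.
ΔN = Δφ × 111195 = -44.5 m; ΔE = Δλ × 111195 × cos(-41.7500°) = +0.0037 × 111195 × 0.746057 = 306.9 m.
Distance = √(ΔE² + ΔN²) = √(306.9² + (-44.5)²) = 310.1 m.

310 m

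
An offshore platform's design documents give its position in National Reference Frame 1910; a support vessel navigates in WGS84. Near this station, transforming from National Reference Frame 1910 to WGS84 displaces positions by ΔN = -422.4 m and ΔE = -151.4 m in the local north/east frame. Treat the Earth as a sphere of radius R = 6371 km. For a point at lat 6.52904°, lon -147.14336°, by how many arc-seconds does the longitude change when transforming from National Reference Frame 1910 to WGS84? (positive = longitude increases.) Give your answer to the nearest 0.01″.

Δλ = -4.93″

At latitude 6.52904°, cos φ = 0.993514.
One radian of longitude at latitude φ spans R cos φ, so Δλ = ΔE / (R cos φ) = -151.4 / (6371000 × 0.993514) = -2.3919e-05 rad = -4.934″.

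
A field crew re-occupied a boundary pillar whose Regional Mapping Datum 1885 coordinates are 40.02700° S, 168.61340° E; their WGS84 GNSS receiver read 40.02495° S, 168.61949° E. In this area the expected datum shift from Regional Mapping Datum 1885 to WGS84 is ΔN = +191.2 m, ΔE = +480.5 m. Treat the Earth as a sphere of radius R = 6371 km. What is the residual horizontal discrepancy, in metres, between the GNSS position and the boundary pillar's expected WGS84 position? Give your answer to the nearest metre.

53 m

Observed coordinate differences: Δφ = +0.00205°, Δλ = +0.00609°.
Converting to metres (1° lat = 111195 m, cos φ = 0.765741): observed ΔN = 227.9 m, observed ΔE = 518.5 m.
Subtracting the expected shift leaves a residual of 227.9 − (191.2) = 36.7 m north and 518.5 − (480.5) = 38.0 m east.
Residual distance = √(36.7² + 38.0²) = 52.9 m.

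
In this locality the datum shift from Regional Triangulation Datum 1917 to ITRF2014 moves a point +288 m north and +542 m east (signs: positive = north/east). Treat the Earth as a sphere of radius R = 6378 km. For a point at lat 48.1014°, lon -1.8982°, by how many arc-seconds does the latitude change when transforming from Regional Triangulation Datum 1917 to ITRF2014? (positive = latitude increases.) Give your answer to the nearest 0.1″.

On a sphere of radius R, 1 rad of latitude = R, so Δφ = ΔN / R = 288.0 / 6378000 = 4.5155e-05 rad = 9.314″.

Δφ = 9.3″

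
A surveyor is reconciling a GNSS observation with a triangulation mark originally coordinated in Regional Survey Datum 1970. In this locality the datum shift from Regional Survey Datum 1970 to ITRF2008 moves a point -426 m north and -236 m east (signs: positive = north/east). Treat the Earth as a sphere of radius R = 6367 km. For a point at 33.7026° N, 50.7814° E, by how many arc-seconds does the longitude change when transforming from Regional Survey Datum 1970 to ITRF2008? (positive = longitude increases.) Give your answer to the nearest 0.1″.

At latitude 33.7026°, cos φ = 0.831929.
One radian of longitude at latitude φ spans R cos φ, so Δλ = ΔE / (R cos φ) = -236.0 / (6367000 × 0.831929) = -4.4554e-05 rad = -9.190″.

Δλ = -9.2″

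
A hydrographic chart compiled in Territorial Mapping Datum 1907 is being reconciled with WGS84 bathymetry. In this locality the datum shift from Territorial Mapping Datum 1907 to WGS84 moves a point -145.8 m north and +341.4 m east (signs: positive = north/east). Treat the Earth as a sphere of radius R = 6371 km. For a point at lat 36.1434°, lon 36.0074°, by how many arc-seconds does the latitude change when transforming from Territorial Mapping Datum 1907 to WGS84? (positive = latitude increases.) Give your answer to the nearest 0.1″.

On a sphere of radius R, 1 rad of latitude = R, so Δφ = ΔN / R = -145.8 / 6371000 = -2.2885e-05 rad = -4.720″.

Δφ = -4.7″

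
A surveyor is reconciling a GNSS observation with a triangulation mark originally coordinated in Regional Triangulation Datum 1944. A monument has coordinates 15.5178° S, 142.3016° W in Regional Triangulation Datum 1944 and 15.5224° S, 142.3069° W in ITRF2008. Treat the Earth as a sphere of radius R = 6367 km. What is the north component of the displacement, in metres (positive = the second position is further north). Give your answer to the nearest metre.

Δφ = -15.5224° − -15.5178° = -0.0046°; Δλ = -142.3069° − -142.3016° = -0.0053°.
1° along a meridian = πR/180 = 111125 m.
ΔN = Δφ × 111125 = -511.2 m; ΔE = Δλ × 111125 × cos(-15.5178°) = -0.0053 × 111125 × 0.963547 = -567.5 m.

ΔN = -511 m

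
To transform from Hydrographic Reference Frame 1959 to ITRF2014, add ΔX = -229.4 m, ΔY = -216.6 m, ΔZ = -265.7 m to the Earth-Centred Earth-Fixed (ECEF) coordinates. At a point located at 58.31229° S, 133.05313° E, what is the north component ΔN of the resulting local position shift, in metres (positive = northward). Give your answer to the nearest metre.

The local north axis is (−sin φ cos λ, −sin φ sin λ, cos φ), giving ΔN = 133.260 − 134.679 − 139.569 = -140.99 m.

ΔN = -141 m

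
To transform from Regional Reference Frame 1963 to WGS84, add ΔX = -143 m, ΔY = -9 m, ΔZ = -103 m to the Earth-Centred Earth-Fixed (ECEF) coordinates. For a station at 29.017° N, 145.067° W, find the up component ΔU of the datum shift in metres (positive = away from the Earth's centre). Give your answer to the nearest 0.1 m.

ΔU = 57.1 m

The local up (radial) axis is (cos φ cos λ, cos φ sin λ, sin φ), giving ΔU = 102.519 + 4.507 − 49.962 = 57.06 m.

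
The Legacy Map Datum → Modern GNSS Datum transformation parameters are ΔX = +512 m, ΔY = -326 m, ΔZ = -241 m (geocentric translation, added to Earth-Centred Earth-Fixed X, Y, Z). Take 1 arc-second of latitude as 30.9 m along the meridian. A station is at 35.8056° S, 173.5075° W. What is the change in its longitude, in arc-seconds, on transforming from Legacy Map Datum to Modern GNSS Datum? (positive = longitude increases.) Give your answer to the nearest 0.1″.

sin φ = -0.585037, cos φ = 0.811007, sin λ = -0.113073, cos λ = -0.993587.
East component: ΔE = −sin λ·ΔX + cos λ·ΔY = −(-0.113073)(512) + (-0.993587)(-326) = 381.80 m.
1° of latitude spans 3600 × 30.90 = 111240 m; at latitude φ, 1° of longitude spans that × cos φ = 90216.4 m, so Δλ = 381.80 / 90216.4 × 3600 = 15.235″.

Δλ = 15.2″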